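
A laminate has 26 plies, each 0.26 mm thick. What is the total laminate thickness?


h = n * t_ply = 26 * 0.26 = 6.76 mm

6.76 mm


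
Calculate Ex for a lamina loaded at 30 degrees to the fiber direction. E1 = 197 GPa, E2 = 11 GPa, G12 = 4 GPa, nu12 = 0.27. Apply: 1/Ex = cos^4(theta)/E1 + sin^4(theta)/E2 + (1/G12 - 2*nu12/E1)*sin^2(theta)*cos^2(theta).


cos^4(30) = 0.5625, sin^4(30) = 0.0625, sin^2(30)*cos^2(30) = 0.1875
1/G12 - 2*nu12/E1 = 1/4 - 2*0.27/197 = 0.247259 GPa^-1
1/Ex = 0.5625/197 + 0.0625/11 + 0.247259*0.1875 = 0.0548982 GPa^-1
Ex = 18.22 GPa

18.22 GPa


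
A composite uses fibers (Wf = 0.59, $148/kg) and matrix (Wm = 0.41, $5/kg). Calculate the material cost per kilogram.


Cost = cost_f*Wf + cost_m*Wm = 148*0.59 + 5*0.41 = $89.37/kg

$89.37/kg


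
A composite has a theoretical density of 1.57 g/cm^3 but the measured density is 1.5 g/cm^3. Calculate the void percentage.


Void% = (rho_theo - rho_actual)/rho_theo * 100 = (1.57 - 1.5)/1.57 * 100 = 4.46%

4.46%


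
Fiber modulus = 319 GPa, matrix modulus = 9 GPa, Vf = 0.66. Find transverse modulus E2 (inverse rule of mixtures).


1/E2 = Vf/Ef + (1-Vf)/Em = 0.66/319 + 0.34/9
E2 = 25.1 GPa

25.1 GPa


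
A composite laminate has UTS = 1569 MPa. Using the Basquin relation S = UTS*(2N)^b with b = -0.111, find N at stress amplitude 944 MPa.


N = 0.5 * (S/UTS)^(1/b) = 0.5 * (944/1569)^(1/-0.111) = 48.6202 cycles

48.6202 cycles


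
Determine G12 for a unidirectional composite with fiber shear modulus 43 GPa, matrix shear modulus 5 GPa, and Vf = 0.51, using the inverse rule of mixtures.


1/G12 = Vf/Gf + (1-Vf)/Gm = 0.51/43 + 0.49/5
G12 = 9.1 GPa

9.1 GPa


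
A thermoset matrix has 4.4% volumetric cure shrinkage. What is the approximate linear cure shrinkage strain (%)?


Linear shrinkage ≈ vol_shrink/3 = 4.4/3 = 1.467%

1.467%


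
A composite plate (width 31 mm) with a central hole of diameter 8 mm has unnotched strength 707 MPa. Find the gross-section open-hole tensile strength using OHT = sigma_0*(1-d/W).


OHT = sigma_0*(1-d/W) = 707*(1-8/31) = 524.5 MPa

524.5 MPa


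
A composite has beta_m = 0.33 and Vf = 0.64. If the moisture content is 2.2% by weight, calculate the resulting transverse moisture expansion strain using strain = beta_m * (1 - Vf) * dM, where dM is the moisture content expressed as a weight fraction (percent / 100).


dM = 2.2/100 = 0.022
strain = beta_m * (1-Vf) * dM = 0.33 * 0.36 * 0.022 = 0.0026136

0.0026136


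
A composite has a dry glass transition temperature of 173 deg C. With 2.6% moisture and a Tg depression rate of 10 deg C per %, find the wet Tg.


Tg_wet = Tg_dry - k*moisture = 173 - 10*2.6 = 147.0 deg C

147.0 deg C


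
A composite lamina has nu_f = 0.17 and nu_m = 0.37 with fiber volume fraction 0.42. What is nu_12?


nu_12 = nu_f*Vf + nu_m*(1-Vf) = 0.17*0.42 + 0.37*0.58 = 0.286

0.286


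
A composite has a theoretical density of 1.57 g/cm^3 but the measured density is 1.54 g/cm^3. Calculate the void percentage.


Void% = (rho_theo - rho_actual)/rho_theo * 100 = (1.57 - 1.54)/1.57 * 100 = 1.91%

1.91%


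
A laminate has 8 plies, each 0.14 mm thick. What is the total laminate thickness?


h = n * t_ply = 8 * 0.14 = 1.12 mm

1.12 mm


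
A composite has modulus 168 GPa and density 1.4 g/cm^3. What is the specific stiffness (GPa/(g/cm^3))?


Specific stiffness = E/rho = 168/1.4 = 120.0 GPa/(g/cm^3)

120.0 GPa/(g/cm^3)


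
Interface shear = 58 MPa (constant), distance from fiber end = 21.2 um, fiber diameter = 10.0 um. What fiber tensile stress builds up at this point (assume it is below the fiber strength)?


Force balance: sigma_f * (pi*d^2/4) = tau * (pi*d) * x  ->  sigma_f = 4 * tau * x / d
sigma_f = 4 * 58 * 21.2 / 10.0 = 491.8 MPa

491.8 MPa


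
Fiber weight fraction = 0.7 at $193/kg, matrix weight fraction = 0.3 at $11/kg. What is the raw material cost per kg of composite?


Cost = cost_f*Wf + cost_m*Wm = 193*0.7 + 11*0.3 = $138.4/kg

$138.4/kg


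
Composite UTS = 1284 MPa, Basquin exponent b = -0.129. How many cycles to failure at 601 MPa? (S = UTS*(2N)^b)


N = 0.5 * (S/UTS)^(1/b) = 0.5 * (601/1284)^(1/-0.129) = 179.7673 cycles

179.7673 cycles


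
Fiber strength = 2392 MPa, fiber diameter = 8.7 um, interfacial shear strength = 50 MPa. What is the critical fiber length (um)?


Lc = sigma_f * d / (2 * tau_i) = 2392 * 8.7 / (2 * 50) = 208.1 um

208.1 um


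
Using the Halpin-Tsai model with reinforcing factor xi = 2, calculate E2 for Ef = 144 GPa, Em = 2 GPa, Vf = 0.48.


eta = (Ef/Em - 1)/(Ef/Em + xi) = (72.0 - 1)/(72.0 + 2) = 0.9595
E2 = Em*(1+xi*eta*Vf)/(1-eta*Vf) = 7.12 GPa

7.12 GPa


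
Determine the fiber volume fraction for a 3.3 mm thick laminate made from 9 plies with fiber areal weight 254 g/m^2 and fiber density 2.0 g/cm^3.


Vf = n * FAW / (rho_f * h * 1000) = 9 * 254 / (2.0 * 3.3 * 1000) = 0.3464

0.3464


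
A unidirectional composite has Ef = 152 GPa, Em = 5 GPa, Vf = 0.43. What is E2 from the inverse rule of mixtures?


1/E2 = Vf/Ef + (1-Vf)/Em = 0.43/152 + 0.57/5
E2 = 8.56 GPa

8.56 GPa


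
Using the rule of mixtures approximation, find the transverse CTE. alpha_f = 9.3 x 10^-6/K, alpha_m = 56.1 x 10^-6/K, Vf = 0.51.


alpha_2 = alpha_f*Vf + alpha_m*(1-Vf) = 9.3*0.51 + 56.1*0.49 = 32.2 x 10^-6/K

32.2 x 10^-6/K


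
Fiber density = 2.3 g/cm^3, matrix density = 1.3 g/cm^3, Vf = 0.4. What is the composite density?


rho_c = rho_f*Vf + rho_m*(1-Vf) = 2.3*0.4 + 1.3*0.6 = 1.7 g/cm^3

1.7 g/cm^3


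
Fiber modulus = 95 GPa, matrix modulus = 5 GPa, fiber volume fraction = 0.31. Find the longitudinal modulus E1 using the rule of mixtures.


E1 = Ef*Vf + Em*(1-Vf) = 95*0.31 + 5*0.69 = 32.9 GPa

32.9 GPa


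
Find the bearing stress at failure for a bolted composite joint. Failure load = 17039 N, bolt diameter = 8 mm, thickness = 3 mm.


sigma_br = F/(d*h) = 17039/(8*3) = 710.0 MPa

710.0 MPa


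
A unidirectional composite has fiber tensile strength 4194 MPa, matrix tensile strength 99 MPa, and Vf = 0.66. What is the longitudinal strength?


sigma_1 = sigma_f*Vf + sigma_m*(1-Vf) = 4194*0.66 + 99*0.34 = 2801.7 MPa

2801.7 MPa


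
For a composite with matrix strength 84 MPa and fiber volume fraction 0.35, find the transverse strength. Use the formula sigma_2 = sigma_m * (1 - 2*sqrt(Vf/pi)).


factor = 1 - 2*sqrt(0.35/pi) = 0.3324
sigma_2 = 84 * 0.3324 = 27.93 MPa

27.93 MPa


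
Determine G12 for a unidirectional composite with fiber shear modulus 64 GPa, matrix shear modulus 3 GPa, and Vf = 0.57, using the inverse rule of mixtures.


1/G12 = Vf/Gf + (1-Vf)/Gm = 0.57/64 + 0.43/3
G12 = 6.57 GPa

6.57 GPa


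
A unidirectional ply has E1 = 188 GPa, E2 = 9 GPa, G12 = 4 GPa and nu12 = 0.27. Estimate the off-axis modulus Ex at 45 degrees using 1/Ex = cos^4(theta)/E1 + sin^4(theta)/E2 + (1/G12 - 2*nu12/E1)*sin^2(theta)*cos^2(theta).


cos^4(45) = 0.25, sin^4(45) = 0.25, sin^2(45)*cos^2(45) = 0.25
1/G12 - 2*nu12/E1 = 1/4 - 2*0.27/188 = 0.247128 GPa^-1
1/Ex = 0.25/188 + 0.25/9 + 0.247128*0.25 = 0.0908895 GPa^-1
Ex = 11.0 GPa

11.0 GPa


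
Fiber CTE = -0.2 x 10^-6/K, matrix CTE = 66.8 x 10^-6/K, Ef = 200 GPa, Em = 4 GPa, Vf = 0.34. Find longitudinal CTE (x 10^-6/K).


E1 = Ef*Vf + Em*(1-Vf) = 70.64
alpha_1 = (alpha_f*Ef*Vf + alpha_m*Em*(1-Vf))/E1 = 2.3 x 10^-6/K

2.3 x 10^-6/K


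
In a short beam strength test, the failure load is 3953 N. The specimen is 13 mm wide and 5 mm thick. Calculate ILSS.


ILSS = 3F/(4bh) = 3*3953/(4*13*5) = 45.61 MPa

45.61 MPa


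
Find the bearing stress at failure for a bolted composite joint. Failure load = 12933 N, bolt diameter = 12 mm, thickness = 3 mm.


sigma_br = F/(d*h) = 12933/(12*3) = 359.3 MPa

359.3 MPa


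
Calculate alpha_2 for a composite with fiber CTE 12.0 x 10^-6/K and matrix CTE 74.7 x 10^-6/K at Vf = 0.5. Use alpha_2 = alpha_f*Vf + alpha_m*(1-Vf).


alpha_2 = alpha_f*Vf + alpha_m*(1-Vf) = 12.0*0.5 + 74.7*0.5 = 43.4 x 10^-6/K

43.4 x 10^-6/K


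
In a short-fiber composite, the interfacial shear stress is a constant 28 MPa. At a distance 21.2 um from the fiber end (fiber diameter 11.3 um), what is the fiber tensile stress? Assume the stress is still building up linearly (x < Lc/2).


Force balance: sigma_f * (pi*d^2/4) = tau * (pi*d) * x  ->  sigma_f = 4 * tau * x / d
sigma_f = 4 * 28 * 21.2 / 11.3 = 210.1 MPa

210.1 MPa


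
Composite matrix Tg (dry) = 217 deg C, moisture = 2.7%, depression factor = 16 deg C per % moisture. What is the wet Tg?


Tg_wet = Tg_dry - k*moisture = 217 - 16*2.7 = 173.8 deg C

173.8 deg C


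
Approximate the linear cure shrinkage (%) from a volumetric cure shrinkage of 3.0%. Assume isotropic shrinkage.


Linear shrinkage ≈ vol_shrink/3 = 3.0/3 = 1.0%

1.0%


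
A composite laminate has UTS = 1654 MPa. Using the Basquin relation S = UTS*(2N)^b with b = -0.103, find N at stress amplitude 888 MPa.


N = 0.5 * (S/UTS)^(1/b) = 0.5 * (888/1654)^(1/-0.103) = 209.6616 cycles

209.6616 cycles


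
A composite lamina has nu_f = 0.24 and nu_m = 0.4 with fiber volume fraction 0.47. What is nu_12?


nu_12 = nu_f*Vf + nu_m*(1-Vf) = 0.24*0.47 + 0.4*0.53 = 0.3248

0.3248


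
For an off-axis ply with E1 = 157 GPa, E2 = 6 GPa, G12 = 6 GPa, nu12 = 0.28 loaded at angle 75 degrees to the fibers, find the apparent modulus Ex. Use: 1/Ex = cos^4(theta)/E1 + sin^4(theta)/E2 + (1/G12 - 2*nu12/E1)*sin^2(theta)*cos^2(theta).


cos^4(75) = 0.004487, sin^4(75) = 0.870513, sin^2(75)*cos^2(75) = 0.0625
1/G12 - 2*nu12/E1 = 1/6 - 2*0.28/157 = 0.1631 GPa^-1
1/Ex = 0.004487/157 + 0.870513/6 + 0.1631*0.0625 = 0.1553078 GPa^-1
Ex = 6.44 GPa

6.44 GPa


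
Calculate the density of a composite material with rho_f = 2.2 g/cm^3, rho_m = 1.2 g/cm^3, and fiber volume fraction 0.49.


rho_c = rho_f*Vf + rho_m*(1-Vf) = 2.2*0.49 + 1.2*0.51 = 1.69 g/cm^3

1.69 g/cm^3


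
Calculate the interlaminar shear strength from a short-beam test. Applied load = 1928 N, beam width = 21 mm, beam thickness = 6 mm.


ILSS = 3F/(4bh) = 3*1928/(4*21*6) = 11.48 MPa

11.48 MPa


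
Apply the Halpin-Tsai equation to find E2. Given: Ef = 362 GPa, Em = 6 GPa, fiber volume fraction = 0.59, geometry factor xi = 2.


eta = (Ef/Em - 1)/(Ef/Em + xi) = (60.3333 - 1)/(60.3333 + 2) = 0.9519
E2 = Em*(1+xi*eta*Vf)/(1-eta*Vf) = 29.06 GPa

29.06 GPa


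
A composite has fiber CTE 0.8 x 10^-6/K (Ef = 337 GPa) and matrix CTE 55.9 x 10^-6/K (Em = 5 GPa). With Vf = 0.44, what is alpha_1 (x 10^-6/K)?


E1 = Ef*Vf + Em*(1-Vf) = 151.08
alpha_1 = (alpha_f*Ef*Vf + alpha_m*Em*(1-Vf))/E1 = 1.82 x 10^-6/K

1.82 x 10^-6/K


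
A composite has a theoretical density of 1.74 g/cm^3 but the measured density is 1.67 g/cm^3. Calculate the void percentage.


Void% = (rho_theo - rho_actual)/rho_theo * 100 = (1.74 - 1.67)/1.74 * 100 = 4.02%

4.02%


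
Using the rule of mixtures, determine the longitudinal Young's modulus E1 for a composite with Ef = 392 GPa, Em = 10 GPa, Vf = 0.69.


E1 = Ef*Vf + Em*(1-Vf) = 392*0.69 + 10*0.31 = 273.58 GPa

273.58 GPa


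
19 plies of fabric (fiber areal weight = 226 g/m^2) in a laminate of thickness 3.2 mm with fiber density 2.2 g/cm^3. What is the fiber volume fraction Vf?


Vf = n * FAW / (rho_f * h * 1000) = 19 * 226 / (2.2 * 3.2 * 1000) = 0.6099

0.6099


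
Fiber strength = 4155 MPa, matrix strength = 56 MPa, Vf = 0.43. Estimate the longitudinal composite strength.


sigma_1 = sigma_f*Vf + sigma_m*(1-Vf) = 4155*0.43 + 56*0.57 = 1818.6 MPa

1818.6 MPa


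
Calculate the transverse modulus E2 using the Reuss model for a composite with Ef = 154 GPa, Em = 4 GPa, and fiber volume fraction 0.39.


1/E2 = Vf/Ef + (1-Vf)/Em = 0.39/154 + 0.61/4
E2 = 6.45 GPa

6.45 GPa


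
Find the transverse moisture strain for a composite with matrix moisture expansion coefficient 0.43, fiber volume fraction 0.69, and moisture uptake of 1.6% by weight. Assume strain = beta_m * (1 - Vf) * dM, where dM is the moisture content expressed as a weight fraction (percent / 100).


dM = 1.6/100 = 0.016
strain = beta_m * (1-Vf) * dM = 0.43 * 0.31 * 0.016 = 0.0021328

0.0021328


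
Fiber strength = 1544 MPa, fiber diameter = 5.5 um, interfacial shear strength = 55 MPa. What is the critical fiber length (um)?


Lc = sigma_f * d / (2 * tau_i) = 1544 * 5.5 / (2 * 55) = 77.2 um

77.2 um


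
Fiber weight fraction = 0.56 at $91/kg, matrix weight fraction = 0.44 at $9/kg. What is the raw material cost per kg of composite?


Cost = cost_f*Wf + cost_m*Wm = 91*0.56 + 9*0.44 = $54.92/kg

$54.92/kg


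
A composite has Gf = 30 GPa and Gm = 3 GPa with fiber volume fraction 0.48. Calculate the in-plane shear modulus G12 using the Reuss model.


1/G12 = Vf/Gf + (1-Vf)/Gm = 0.48/30 + 0.52/3
G12 = 5.28 GPa

5.28 GPa


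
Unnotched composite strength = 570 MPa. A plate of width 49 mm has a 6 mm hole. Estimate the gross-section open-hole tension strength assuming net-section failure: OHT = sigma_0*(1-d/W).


OHT = sigma_0*(1-d/W) = 570*(1-6/49) = 500.2 MPa

500.2 MPa


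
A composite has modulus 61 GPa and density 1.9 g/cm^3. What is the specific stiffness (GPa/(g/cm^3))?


Specific stiffness = E/rho = 61/1.9 = 32.1 GPa/(g/cm^3)

32.1 GPa/(g/cm^3)


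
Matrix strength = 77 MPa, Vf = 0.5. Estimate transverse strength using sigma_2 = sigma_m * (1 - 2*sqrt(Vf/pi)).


factor = 1 - 2*sqrt(0.5/pi) = 0.2021
sigma_2 = 77 * 0.2021 = 15.56 MPa

15.56 MPa


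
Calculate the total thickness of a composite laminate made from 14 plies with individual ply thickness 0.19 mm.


h = n * t_ply = 14 * 0.19 = 2.66 mm

2.66 mm


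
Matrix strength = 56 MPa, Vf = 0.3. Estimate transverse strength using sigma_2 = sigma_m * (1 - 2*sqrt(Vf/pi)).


factor = 1 - 2*sqrt(0.3/pi) = 0.382
sigma_2 = 56 * 0.382 = 21.39 MPa

21.39 MPa


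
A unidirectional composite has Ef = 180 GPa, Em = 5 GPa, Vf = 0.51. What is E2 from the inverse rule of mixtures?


1/E2 = Vf/Ef + (1-Vf)/Em = 0.51/180 + 0.49/5
E2 = 9.92 GPa

9.92 GPa


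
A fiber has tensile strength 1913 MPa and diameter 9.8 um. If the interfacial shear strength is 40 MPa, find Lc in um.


Lc = sigma_f * d / (2 * tau_i) = 1913 * 9.8 / (2 * 40) = 234.3 um

234.3 um


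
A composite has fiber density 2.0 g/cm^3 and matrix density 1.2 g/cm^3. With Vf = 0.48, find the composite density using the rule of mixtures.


rho_c = rho_f*Vf + rho_m*(1-Vf) = 2.0*0.48 + 1.2*0.52 = 1.584 g/cm^3

1.584 g/cm^3


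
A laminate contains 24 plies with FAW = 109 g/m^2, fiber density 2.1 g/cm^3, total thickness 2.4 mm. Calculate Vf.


Vf = n * FAW / (rho_f * h * 1000) = 24 * 109 / (2.1 * 2.4 * 1000) = 0.519

0.519


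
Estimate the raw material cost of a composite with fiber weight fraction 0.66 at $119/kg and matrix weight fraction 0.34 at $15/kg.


Cost = cost_f*Wf + cost_m*Wm = 119*0.66 + 15*0.34 = $83.64/kg

$83.64/kg


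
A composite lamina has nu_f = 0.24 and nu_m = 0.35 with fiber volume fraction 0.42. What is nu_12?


nu_12 = nu_f*Vf + nu_m*(1-Vf) = 0.24*0.42 + 0.35*0.58 = 0.3038

0.3038


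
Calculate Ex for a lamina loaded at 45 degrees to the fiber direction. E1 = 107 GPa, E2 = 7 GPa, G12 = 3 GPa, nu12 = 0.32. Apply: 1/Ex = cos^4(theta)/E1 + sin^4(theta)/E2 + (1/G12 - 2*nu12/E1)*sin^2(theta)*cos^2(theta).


cos^4(45) = 0.25, sin^4(45) = 0.25, sin^2(45)*cos^2(45) = 0.25
1/G12 - 2*nu12/E1 = 1/3 - 2*0.32/107 = 0.327352 GPa^-1
1/Ex = 0.25/107 + 0.25/7 + 0.327352*0.25 = 0.1198887 GPa^-1
Ex = 8.34 GPa

8.34 GPa


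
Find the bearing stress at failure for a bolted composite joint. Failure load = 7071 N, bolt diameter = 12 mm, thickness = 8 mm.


sigma_br = F/(d*h) = 7071/(12*8) = 73.7 MPa

73.7 MPa


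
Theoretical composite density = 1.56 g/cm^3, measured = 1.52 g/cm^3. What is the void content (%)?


Void% = (rho_theo - rho_actual)/rho_theo * 100 = (1.56 - 1.52)/1.56 * 100 = 2.56%

2.56%


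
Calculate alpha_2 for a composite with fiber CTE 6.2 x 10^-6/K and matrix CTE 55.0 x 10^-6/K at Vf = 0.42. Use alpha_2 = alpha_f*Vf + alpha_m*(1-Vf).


alpha_2 = alpha_f*Vf + alpha_m*(1-Vf) = 6.2*0.42 + 55.0*0.58 = 34.5 x 10^-6/K

34.5 x 10^-6/K


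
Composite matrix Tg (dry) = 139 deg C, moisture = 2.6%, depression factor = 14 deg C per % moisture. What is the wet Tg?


Tg_wet = Tg_dry - k*moisture = 139 - 14*2.6 = 102.6 deg C

102.6 deg C


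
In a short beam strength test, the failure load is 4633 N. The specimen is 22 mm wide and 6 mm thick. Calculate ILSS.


ILSS = 3F/(4bh) = 3*4633/(4*22*6) = 26.32 MPa

26.32 MPa


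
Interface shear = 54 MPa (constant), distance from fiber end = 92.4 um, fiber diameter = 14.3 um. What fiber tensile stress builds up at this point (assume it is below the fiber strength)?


Force balance: sigma_f * (pi*d^2/4) = tau * (pi*d) * x  ->  sigma_f = 4 * tau * x / d
sigma_f = 4 * 54 * 92.4 / 14.3 = 1395.7 MPa

1395.7 MPa


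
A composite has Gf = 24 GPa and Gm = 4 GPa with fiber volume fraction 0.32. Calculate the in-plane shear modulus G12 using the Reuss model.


1/G12 = Vf/Gf + (1-Vf)/Gm = 0.32/24 + 0.68/4
G12 = 5.45 GPa

5.45 GPa


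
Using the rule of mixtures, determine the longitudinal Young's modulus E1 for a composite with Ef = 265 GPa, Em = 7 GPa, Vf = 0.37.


E1 = Ef*Vf + Em*(1-Vf) = 265*0.37 + 7*0.63 = 102.46 GPa

102.46 GPa


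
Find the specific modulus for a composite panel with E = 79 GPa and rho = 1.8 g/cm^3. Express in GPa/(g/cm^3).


Specific stiffness = E/rho = 79/1.8 = 43.9 GPa/(g/cm^3)

43.9 GPa/(g/cm^3)


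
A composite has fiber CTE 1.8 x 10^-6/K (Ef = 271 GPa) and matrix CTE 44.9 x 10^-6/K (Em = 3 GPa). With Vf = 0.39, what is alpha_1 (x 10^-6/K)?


E1 = Ef*Vf + Em*(1-Vf) = 107.52
alpha_1 = (alpha_f*Ef*Vf + alpha_m*Em*(1-Vf))/E1 = 2.53 x 10^-6/K

2.53 x 10^-6/K


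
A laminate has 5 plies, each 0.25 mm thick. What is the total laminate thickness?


h = n * t_ply = 5 * 0.25 = 1.25 mm

1.25 mm


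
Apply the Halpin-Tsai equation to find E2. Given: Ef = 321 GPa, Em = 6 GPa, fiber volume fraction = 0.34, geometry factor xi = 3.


eta = (Ef/Em - 1)/(Ef/Em + xi) = (53.5 - 1)/(53.5 + 3) = 0.9292
E2 = Em*(1+xi*eta*Vf)/(1-eta*Vf) = 17.08 GPa

17.08 GPa


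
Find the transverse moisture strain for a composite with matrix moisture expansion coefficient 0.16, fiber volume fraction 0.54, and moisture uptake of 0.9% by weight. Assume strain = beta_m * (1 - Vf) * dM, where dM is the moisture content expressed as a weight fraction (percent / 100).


dM = 0.9/100 = 0.009
strain = beta_m * (1-Vf) * dM = 0.16 * 0.46 * 0.009 = 0.0006624

0.0006624


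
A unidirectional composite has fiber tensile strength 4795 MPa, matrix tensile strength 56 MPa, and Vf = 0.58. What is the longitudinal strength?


sigma_1 = sigma_f*Vf + sigma_m*(1-Vf) = 4795*0.58 + 56*0.42 = 2804.6 MPa

2804.6 MPa


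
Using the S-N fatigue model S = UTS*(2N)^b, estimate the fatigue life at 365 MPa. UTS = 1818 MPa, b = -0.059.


N = 0.5 * (S/UTS)^(1/b) = 0.5 * (365/1818)^(1/-0.059) = 3.2933e+11 cycles

3.2933e+11 cycles


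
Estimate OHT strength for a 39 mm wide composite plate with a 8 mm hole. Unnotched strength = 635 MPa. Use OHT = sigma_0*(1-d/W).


OHT = sigma_0*(1-d/W) = 635*(1-8/39) = 504.7 MPa

504.7 MPa


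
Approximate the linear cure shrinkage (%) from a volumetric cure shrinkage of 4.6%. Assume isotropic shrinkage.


Linear shrinkage ≈ vol_shrink/3 = 4.6/3 = 1.533%

1.533%


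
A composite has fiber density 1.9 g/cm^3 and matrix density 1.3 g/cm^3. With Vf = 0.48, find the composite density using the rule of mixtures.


rho_c = rho_f*Vf + rho_m*(1-Vf) = 1.9*0.48 + 1.3*0.52 = 1.588 g/cm^3

1.588 g/cm^3


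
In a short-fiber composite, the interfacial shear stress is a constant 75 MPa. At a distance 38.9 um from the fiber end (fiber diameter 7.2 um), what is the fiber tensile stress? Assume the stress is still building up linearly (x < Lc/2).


Force balance: sigma_f * (pi*d^2/4) = tau * (pi*d) * x  ->  sigma_f = 4 * tau * x / d
sigma_f = 4 * 75 * 38.9 / 7.2 = 1620.8 MPa

1620.8 MPa


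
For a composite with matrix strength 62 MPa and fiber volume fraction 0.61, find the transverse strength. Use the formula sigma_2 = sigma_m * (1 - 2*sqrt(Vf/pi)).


factor = 1 - 2*sqrt(0.61/pi) = 0.1187
sigma_2 = 62 * 0.1187 = 7.36 MPa

7.36 MPa


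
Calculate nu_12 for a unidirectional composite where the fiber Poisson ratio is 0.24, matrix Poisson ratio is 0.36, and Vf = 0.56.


nu_12 = nu_f*Vf + nu_m*(1-Vf) = 0.24*0.56 + 0.36*0.44 = 0.2928

0.2928


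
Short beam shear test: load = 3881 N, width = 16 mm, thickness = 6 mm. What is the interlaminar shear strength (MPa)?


ILSS = 3F/(4bh) = 3*3881/(4*16*6) = 30.32 MPa

30.32 MPa


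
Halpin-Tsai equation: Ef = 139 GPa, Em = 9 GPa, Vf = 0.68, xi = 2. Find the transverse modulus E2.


eta = (Ef/Em - 1)/(Ef/Em + xi) = (15.4444 - 1)/(15.4444 + 2) = 0.828
E2 = Em*(1+xi*eta*Vf)/(1-eta*Vf) = 43.79 GPa

43.79 GPa


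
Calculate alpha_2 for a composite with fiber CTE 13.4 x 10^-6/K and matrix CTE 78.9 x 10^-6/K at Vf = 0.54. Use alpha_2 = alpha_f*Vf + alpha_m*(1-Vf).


alpha_2 = alpha_f*Vf + alpha_m*(1-Vf) = 13.4*0.54 + 78.9*0.46 = 43.5 x 10^-6/K

43.5 x 10^-6/K


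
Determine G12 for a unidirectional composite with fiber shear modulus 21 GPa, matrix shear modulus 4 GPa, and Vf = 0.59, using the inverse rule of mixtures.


1/G12 = Vf/Gf + (1-Vf)/Gm = 0.59/21 + 0.41/4
G12 = 7.66 GPa

7.66 GPa


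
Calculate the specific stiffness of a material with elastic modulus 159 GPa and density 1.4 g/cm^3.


Specific stiffness = E/rho = 159/1.4 = 113.6 GPa/(g/cm^3)

113.6 GPa/(g/cm^3)


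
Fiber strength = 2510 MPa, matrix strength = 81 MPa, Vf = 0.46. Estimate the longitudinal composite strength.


sigma_1 = sigma_f*Vf + sigma_m*(1-Vf) = 2510*0.46 + 81*0.54 = 1198.3 MPa

1198.3 MPa


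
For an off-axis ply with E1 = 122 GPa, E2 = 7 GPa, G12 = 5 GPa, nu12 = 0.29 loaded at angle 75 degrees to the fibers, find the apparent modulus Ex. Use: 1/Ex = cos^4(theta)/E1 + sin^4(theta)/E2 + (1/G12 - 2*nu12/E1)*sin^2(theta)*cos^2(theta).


cos^4(75) = 0.004487, sin^4(75) = 0.870513, sin^2(75)*cos^2(75) = 0.0625
1/G12 - 2*nu12/E1 = 1/5 - 2*0.29/122 = 0.195246 GPa^-1
1/Ex = 0.004487/122 + 0.870513/7 + 0.195246*0.0625 = 0.1365986 GPa^-1
Ex = 7.32 GPa

7.32 GPa


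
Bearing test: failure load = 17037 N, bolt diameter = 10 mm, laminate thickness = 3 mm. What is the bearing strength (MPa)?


sigma_br = F/(d*h) = 17037/(10*3) = 567.9 MPa

567.9 MPa


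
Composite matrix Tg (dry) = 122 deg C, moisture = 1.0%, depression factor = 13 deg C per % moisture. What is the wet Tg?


Tg_wet = Tg_dry - k*moisture = 122 - 13*1.0 = 109.0 deg C

109.0 deg C


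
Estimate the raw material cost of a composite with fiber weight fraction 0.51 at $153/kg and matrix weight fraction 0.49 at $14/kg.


Cost = cost_f*Wf + cost_m*Wm = 153*0.51 + 14*0.49 = $84.89/kg

$84.89/kg


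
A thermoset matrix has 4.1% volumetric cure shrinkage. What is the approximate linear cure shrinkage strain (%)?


Linear shrinkage ≈ vol_shrink/3 = 4.1/3 = 1.367%

1.367%


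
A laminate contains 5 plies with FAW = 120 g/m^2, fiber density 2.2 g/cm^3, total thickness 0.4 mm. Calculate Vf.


Vf = n * FAW / (rho_f * h * 1000) = 5 * 120 / (2.2 * 0.4 * 1000) = 0.6818

0.6818


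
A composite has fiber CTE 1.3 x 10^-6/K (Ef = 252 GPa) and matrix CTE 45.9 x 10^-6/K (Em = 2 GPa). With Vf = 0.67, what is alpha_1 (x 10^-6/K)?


E1 = Ef*Vf + Em*(1-Vf) = 169.5
alpha_1 = (alpha_f*Ef*Vf + alpha_m*Em*(1-Vf))/E1 = 1.47 x 10^-6/K

1.47 x 10^-6/K


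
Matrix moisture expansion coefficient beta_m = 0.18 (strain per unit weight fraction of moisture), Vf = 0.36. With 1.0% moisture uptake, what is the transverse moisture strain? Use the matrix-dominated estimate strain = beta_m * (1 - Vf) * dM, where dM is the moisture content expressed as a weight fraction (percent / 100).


dM = 1.0/100 = 0.01
strain = beta_m * (1-Vf) * dM = 0.18 * 0.64 * 0.01 = 0.001152

0.001152


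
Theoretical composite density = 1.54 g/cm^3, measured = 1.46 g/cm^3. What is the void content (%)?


Void% = (rho_theo - rho_actual)/rho_theo * 100 = (1.54 - 1.46)/1.54 * 100 = 5.19%

5.19%


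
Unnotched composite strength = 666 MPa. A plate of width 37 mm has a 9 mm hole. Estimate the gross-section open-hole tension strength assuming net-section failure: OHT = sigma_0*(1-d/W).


OHT = sigma_0*(1-d/W) = 666*(1-9/37) = 504.0 MPa

504.0 MPa


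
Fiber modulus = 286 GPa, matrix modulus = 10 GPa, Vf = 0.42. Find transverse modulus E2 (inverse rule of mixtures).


1/E2 = Vf/Ef + (1-Vf)/Em = 0.42/286 + 0.58/10
E2 = 16.82 GPa

16.82 GPa


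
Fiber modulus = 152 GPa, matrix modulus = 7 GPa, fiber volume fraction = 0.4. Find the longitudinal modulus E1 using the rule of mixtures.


E1 = Ef*Vf + Em*(1-Vf) = 152*0.4 + 7*0.6 = 65.0 GPa

65.0 GPa


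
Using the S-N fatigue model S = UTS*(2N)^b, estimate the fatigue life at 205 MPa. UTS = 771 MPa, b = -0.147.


N = 0.5 * (S/UTS)^(1/b) = 0.5 * (205/771)^(1/-0.147) = 4098.0661 cycles

4098.0661 cycles


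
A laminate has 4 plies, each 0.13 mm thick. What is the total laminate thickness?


h = n * t_ply = 4 * 0.13 = 0.52 mm

0.52 mm


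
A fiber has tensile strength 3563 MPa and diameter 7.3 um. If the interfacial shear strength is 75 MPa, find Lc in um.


Lc = sigma_f * d / (2 * tau_i) = 3563 * 7.3 / (2 * 75) = 173.4 um

173.4 um


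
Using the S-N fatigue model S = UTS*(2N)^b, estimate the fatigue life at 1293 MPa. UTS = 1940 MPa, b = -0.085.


N = 0.5 * (S/UTS)^(1/b) = 0.5 * (1293/1940)^(1/-0.085) = 59.1492 cycles

59.1492 cycles


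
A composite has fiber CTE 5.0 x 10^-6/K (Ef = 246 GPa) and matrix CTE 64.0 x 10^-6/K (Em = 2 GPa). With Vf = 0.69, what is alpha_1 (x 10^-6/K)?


E1 = Ef*Vf + Em*(1-Vf) = 170.36
alpha_1 = (alpha_f*Ef*Vf + alpha_m*Em*(1-Vf))/E1 = 5.21 x 10^-6/K

5.21 x 10^-6/K


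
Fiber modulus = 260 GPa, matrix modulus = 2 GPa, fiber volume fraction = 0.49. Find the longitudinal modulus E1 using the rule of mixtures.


E1 = Ef*Vf + Em*(1-Vf) = 260*0.49 + 2*0.51 = 128.42 GPa

128.42 GPa


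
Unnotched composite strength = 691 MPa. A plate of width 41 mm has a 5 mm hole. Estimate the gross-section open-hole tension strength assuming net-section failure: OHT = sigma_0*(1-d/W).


OHT = sigma_0*(1-d/W) = 691*(1-5/41) = 606.7 MPa

606.7 MPa


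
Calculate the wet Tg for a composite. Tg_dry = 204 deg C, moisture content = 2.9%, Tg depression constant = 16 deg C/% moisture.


Tg_wet = Tg_dry - k*moisture = 204 - 16*2.9 = 157.6 deg C

157.6 deg C


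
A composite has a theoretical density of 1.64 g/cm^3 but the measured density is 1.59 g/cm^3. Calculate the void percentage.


Void% = (rho_theo - rho_actual)/rho_theo * 100 = (1.64 - 1.59)/1.64 * 100 = 3.05%

3.05%


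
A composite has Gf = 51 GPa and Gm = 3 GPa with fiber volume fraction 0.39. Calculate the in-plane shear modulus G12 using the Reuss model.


1/G12 = Vf/Gf + (1-Vf)/Gm = 0.39/51 + 0.61/3
G12 = 4.74 GPa

4.74 GPa


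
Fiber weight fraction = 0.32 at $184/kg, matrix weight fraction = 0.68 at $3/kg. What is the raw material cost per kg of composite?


Cost = cost_f*Wf + cost_m*Wm = 184*0.32 + 3*0.68 = $60.92/kg

$60.92/kg


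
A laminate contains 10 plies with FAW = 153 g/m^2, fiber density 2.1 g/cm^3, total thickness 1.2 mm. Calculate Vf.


Vf = n * FAW / (rho_f * h * 1000) = 10 * 153 / (2.1 * 1.2 * 1000) = 0.6071

0.6071


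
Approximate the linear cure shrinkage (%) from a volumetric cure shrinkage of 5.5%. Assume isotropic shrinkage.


Linear shrinkage ≈ vol_shrink/3 = 5.5/3 = 1.833%

1.833%


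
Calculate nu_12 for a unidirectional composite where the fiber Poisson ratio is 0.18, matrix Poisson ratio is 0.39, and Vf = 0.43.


nu_12 = nu_f*Vf + nu_m*(1-Vf) = 0.18*0.43 + 0.39*0.57 = 0.2997

0.2997


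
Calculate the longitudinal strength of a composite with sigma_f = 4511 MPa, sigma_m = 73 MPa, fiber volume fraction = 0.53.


sigma_1 = sigma_f*Vf + sigma_m*(1-Vf) = 4511*0.53 + 73*0.47 = 2425.1 MPa

2425.1 MPa


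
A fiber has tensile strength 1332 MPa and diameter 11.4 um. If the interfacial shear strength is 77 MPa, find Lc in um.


Lc = sigma_f * d / (2 * tau_i) = 1332 * 11.4 / (2 * 77) = 98.6 um

98.6 um


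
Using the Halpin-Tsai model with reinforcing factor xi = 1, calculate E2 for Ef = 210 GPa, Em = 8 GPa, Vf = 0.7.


eta = (Ef/Em - 1)/(Ef/Em + xi) = (26.25 - 1)/(26.25 + 1) = 0.9266
E2 = Em*(1+xi*eta*Vf)/(1-eta*Vf) = 37.54 GPa

37.54 GPa


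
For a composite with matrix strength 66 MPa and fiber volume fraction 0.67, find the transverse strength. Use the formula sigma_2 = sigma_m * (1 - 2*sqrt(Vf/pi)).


factor = 1 - 2*sqrt(0.67/pi) = 0.0764
sigma_2 = 66 * 0.0764 = 5.04 MPa

5.04 MPa


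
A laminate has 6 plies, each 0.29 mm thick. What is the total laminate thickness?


h = n * t_ply = 6 * 0.29 = 1.74 mm

1.74 mm


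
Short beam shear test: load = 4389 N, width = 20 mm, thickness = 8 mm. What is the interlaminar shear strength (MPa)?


ILSS = 3F/(4bh) = 3*4389/(4*20*8) = 20.57 MPa

20.57 MPa


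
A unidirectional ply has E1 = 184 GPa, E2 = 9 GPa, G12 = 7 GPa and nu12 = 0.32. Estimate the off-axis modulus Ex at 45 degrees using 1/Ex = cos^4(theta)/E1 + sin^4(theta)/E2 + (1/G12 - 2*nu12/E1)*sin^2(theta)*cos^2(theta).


cos^4(45) = 0.25, sin^4(45) = 0.25, sin^2(45)*cos^2(45) = 0.25
1/G12 - 2*nu12/E1 = 1/7 - 2*0.32/184 = 0.139379 GPa^-1
1/Ex = 0.25/184 + 0.25/9 + 0.139379*0.25 = 0.0639812 GPa^-1
Ex = 15.63 GPa

15.63 GPa


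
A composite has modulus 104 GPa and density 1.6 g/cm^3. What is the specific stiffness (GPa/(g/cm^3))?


Specific stiffness = E/rho = 104/1.6 = 65.0 GPa/(g/cm^3)

65.0 GPa/(g/cm^3)


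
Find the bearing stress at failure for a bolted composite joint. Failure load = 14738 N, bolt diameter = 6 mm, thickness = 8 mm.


sigma_br = F/(d*h) = 14738/(6*8) = 307.0 MPa

307.0 MPa


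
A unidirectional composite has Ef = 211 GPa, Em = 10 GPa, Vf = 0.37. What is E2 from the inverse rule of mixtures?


1/E2 = Vf/Ef + (1-Vf)/Em = 0.37/211 + 0.63/10
E2 = 15.44 GPa

15.44 GPa


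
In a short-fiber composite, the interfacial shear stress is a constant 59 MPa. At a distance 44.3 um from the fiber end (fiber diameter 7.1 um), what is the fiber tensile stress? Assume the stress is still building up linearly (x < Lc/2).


Force balance: sigma_f * (pi*d^2/4) = tau * (pi*d) * x  ->  sigma_f = 4 * tau * x / d
sigma_f = 4 * 59 * 44.3 / 7.1 = 1472.5 MPa

1472.5 MPa


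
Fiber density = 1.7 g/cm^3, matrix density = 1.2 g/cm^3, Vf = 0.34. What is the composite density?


rho_c = rho_f*Vf + rho_m*(1-Vf) = 1.7*0.34 + 1.2*0.66 = 1.37 g/cm^3

1.37 g/cm^3


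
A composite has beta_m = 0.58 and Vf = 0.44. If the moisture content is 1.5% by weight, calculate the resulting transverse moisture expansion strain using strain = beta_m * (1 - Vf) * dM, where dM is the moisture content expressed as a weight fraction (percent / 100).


dM = 1.5/100 = 0.015
strain = beta_m * (1-Vf) * dM = 0.58 * 0.56 * 0.015 = 0.004872

0.004872


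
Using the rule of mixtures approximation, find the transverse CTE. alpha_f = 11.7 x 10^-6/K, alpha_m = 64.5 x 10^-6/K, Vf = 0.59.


alpha_2 = alpha_f*Vf + alpha_m*(1-Vf) = 11.7*0.59 + 64.5*0.41 = 33.3 x 10^-6/K

33.3 x 10^-6/K


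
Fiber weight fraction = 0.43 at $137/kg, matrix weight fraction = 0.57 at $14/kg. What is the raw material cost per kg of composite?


Cost = cost_f*Wf + cost_m*Wm = 137*0.43 + 14*0.57 = $66.89/kg

$66.89/kg


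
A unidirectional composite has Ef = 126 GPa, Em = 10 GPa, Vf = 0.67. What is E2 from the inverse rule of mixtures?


1/E2 = Vf/Ef + (1-Vf)/Em = 0.67/126 + 0.33/10
E2 = 26.1 GPa

26.1 GPa


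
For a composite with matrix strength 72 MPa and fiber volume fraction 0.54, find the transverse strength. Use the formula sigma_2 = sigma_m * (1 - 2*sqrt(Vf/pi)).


factor = 1 - 2*sqrt(0.54/pi) = 0.1708
sigma_2 = 72 * 0.1708 = 12.3 MPa

12.3 MPa


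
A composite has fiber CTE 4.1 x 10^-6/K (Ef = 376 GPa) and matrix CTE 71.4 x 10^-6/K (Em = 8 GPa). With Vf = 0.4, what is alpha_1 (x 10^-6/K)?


E1 = Ef*Vf + Em*(1-Vf) = 155.2
alpha_1 = (alpha_f*Ef*Vf + alpha_m*Em*(1-Vf))/E1 = 6.18 x 10^-6/K

6.18 x 10^-6/K


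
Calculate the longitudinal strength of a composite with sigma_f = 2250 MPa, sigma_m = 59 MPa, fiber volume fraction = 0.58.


sigma_1 = sigma_f*Vf + sigma_m*(1-Vf) = 2250*0.58 + 59*0.42 = 1329.8 MPa

1329.8 MPa


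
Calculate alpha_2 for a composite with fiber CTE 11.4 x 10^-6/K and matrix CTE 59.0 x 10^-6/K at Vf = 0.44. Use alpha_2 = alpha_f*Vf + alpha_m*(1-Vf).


alpha_2 = alpha_f*Vf + alpha_m*(1-Vf) = 11.4*0.44 + 59.0*0.56 = 38.1 x 10^-6/K

38.1 x 10^-6/K


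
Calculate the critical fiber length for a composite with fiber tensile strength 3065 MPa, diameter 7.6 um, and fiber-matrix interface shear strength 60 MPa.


Lc = sigma_f * d / (2 * tau_i) = 3065 * 7.6 / (2 * 60) = 194.1 um

194.1 um


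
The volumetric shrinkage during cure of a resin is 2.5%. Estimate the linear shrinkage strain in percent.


Linear shrinkage ≈ vol_shrink/3 = 2.5/3 = 0.833%

0.833%


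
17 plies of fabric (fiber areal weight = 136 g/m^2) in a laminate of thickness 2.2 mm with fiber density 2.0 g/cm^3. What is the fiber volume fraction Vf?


Vf = n * FAW / (rho_f * h * 1000) = 17 * 136 / (2.0 * 2.2 * 1000) = 0.5255

0.5255


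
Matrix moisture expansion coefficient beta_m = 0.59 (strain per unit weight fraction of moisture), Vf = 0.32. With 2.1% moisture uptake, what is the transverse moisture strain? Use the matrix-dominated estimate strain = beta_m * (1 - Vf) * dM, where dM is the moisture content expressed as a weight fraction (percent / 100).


dM = 2.1/100 = 0.021
strain = beta_m * (1-Vf) * dM = 0.59 * 0.68 * 0.021 = 0.0084252

0.0084252


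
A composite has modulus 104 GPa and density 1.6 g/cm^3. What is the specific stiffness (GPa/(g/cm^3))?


Specific stiffness = E/rho = 104/1.6 = 65.0 GPa/(g/cm^3)

65.0 GPa/(g/cm^3)


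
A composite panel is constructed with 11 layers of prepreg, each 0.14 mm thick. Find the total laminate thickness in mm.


h = n * t_ply = 11 * 0.14 = 1.54 mm

1.54 mm


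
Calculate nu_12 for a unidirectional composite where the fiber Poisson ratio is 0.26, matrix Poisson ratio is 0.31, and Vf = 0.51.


nu_12 = nu_f*Vf + nu_m*(1-Vf) = 0.26*0.51 + 0.31*0.49 = 0.2845

0.2845


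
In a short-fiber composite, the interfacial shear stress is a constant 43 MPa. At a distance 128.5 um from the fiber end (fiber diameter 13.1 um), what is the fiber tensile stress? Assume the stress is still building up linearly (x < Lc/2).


Force balance: sigma_f * (pi*d^2/4) = tau * (pi*d) * x  ->  sigma_f = 4 * tau * x / d
sigma_f = 4 * 43 * 128.5 / 13.1 = 1687.2 MPa

1687.2 MPa


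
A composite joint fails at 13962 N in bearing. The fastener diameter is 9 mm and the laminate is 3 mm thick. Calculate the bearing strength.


sigma_br = F/(d*h) = 13962/(9*3) = 517.1 MPa

517.1 MPa


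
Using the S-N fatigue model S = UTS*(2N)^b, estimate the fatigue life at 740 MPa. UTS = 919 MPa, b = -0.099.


N = 0.5 * (S/UTS)^(1/b) = 0.5 * (740/919)^(1/-0.099) = 4.4598 cycles

4.4598 cycles


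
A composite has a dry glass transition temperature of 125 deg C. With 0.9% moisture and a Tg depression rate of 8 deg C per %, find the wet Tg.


Tg_wet = Tg_dry - k*moisture = 125 - 8*0.9 = 117.8 deg C

117.8 deg C


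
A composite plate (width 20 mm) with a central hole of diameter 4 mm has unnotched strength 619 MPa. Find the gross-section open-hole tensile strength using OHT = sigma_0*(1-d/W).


OHT = sigma_0*(1-d/W) = 619*(1-4/20) = 495.2 MPa

495.2 MPa


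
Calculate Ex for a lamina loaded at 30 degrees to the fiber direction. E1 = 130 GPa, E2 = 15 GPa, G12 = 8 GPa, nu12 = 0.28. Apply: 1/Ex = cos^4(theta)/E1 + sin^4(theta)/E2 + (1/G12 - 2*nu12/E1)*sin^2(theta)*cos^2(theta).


cos^4(30) = 0.5625, sin^4(30) = 0.0625, sin^2(30)*cos^2(30) = 0.1875
1/G12 - 2*nu12/E1 = 1/8 - 2*0.28/130 = 0.120692 GPa^-1
1/Ex = 0.5625/130 + 0.0625/15 + 0.120692*0.1875 = 0.0311234 GPa^-1
Ex = 32.13 GPa

32.13 GPa


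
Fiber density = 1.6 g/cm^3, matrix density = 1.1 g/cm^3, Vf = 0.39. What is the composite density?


rho_c = rho_f*Vf + rho_m*(1-Vf) = 1.6*0.39 + 1.1*0.61 = 1.295 g/cm^3

1.295 g/cm^3


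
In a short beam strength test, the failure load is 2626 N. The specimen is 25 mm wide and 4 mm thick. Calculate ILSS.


ILSS = 3F/(4bh) = 3*2626/(4*25*4) = 19.7 MPa

19.7 MPa


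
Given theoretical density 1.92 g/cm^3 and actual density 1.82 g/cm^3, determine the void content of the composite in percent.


Void% = (rho_theo - rho_actual)/rho_theo * 100 = (1.92 - 1.82)/1.92 * 100 = 5.21%

5.21%


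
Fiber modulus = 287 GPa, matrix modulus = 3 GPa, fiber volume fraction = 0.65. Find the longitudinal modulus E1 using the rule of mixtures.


E1 = Ef*Vf + Em*(1-Vf) = 287*0.65 + 3*0.35 = 187.6 GPa

187.6 GPa


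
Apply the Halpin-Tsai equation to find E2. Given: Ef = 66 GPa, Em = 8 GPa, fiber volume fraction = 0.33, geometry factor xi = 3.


eta = (Ef/Em - 1)/(Ef/Em + xi) = (8.25 - 1)/(8.25 + 3) = 0.6444
E2 = Em*(1+xi*eta*Vf)/(1-eta*Vf) = 16.64 GPa

16.64 GPa


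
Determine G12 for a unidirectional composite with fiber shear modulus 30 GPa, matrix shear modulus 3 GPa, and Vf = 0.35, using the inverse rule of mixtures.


1/G12 = Vf/Gf + (1-Vf)/Gm = 0.35/30 + 0.65/3
G12 = 4.38 GPa

4.38 GPa


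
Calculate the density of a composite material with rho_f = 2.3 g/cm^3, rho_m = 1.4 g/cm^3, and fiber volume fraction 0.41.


rho_c = rho_f*Vf + rho_m*(1-Vf) = 2.3*0.41 + 1.4*0.59 = 1.769 g/cm^3

1.769 g/cm^3


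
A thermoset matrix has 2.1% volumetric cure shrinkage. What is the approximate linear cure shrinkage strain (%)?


Linear shrinkage ≈ vol_shrink/3 = 2.1/3 = 0.7%

0.7%


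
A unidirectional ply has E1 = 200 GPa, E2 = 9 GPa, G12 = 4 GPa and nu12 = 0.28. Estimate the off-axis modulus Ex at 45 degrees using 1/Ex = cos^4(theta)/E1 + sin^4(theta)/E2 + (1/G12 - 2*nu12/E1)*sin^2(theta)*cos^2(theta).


cos^4(45) = 0.25, sin^4(45) = 0.25, sin^2(45)*cos^2(45) = 0.25
1/G12 - 2*nu12/E1 = 1/4 - 2*0.28/200 = 0.2472 GPa^-1
1/Ex = 0.25/200 + 0.25/9 + 0.2472*0.25 = 0.0908278 GPa^-1
Ex = 11.01 GPa

11.01 GPa


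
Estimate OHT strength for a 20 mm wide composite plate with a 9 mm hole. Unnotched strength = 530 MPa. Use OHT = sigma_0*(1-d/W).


OHT = sigma_0*(1-d/W) = 530*(1-9/20) = 291.5 MPa

291.5 MPa


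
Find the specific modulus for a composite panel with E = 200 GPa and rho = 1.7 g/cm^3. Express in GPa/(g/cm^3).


Specific stiffness = E/rho = 200/1.7 = 117.6 GPa/(g/cm^3)

117.6 GPa/(g/cm^3)


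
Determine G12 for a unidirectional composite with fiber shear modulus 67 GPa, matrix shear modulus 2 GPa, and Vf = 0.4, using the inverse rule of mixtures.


1/G12 = Vf/Gf + (1-Vf)/Gm = 0.4/67 + 0.6/2
G12 = 3.27 GPa

3.27 GPa


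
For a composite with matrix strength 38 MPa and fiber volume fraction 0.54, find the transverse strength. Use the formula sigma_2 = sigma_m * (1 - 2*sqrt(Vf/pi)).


factor = 1 - 2*sqrt(0.54/pi) = 0.1708
sigma_2 = 38 * 0.1708 = 6.49 MPa

6.49 MPa


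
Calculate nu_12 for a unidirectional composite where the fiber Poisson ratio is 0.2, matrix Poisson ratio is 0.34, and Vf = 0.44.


nu_12 = nu_f*Vf + nu_m*(1-Vf) = 0.2*0.44 + 0.34*0.56 = 0.2784

0.2784


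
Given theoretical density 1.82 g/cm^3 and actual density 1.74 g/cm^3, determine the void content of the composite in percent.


Void% = (rho_theo - rho_actual)/rho_theo * 100 = (1.82 - 1.74)/1.82 * 100 = 4.4%

4.4%
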